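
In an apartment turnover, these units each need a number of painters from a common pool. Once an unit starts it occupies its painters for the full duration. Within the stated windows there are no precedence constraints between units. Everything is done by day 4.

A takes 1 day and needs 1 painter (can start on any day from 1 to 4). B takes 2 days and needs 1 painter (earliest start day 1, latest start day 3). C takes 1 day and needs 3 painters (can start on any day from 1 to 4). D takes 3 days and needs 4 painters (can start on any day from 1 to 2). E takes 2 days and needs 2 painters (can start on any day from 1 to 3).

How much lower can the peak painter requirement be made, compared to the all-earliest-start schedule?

5

Early-start peak: d1:11  d2:7  d3:4  d4:0 ⇒ 11.
Leveled (A@1, B@1, C@1, D@2, E@3): d1:5  d2:5  d3:6  d4:6 ⇒ 6.
Reduction 11 − 6 = 5.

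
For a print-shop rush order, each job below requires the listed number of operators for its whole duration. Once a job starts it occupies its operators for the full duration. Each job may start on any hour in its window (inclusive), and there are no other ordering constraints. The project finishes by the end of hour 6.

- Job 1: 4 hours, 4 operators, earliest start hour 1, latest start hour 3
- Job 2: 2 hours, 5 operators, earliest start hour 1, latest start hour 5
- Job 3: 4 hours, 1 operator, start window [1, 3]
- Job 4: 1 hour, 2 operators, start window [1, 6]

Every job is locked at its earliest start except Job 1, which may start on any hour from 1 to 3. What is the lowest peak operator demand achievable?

8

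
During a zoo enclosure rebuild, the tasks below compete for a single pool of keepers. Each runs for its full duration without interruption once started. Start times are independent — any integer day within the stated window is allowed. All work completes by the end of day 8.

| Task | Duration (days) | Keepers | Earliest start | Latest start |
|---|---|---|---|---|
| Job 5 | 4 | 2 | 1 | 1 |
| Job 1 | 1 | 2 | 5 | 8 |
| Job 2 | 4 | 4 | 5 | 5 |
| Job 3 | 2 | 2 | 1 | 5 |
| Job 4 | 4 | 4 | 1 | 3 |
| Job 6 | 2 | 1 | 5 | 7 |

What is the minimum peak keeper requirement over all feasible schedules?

Early-start (Job 5@1, Job 1@5, Job 2@5, Job 3@1, Job 4@1, Job 6@5) gives peak 8: d1:8  d2:8  d3:6  d4:6  d5:7  d6:5  d7:4  d8:4.
Shift Job 1→7, Job 3→5.
Schedule Job 5@1, Job 1@7, Job 2@5, Job 3@5, Job 4@1, Job 6@5: d1:6  d2:6  d3:6  d4:6  d5:7  d6:7  d7:6  d8:4 — peak 7.

7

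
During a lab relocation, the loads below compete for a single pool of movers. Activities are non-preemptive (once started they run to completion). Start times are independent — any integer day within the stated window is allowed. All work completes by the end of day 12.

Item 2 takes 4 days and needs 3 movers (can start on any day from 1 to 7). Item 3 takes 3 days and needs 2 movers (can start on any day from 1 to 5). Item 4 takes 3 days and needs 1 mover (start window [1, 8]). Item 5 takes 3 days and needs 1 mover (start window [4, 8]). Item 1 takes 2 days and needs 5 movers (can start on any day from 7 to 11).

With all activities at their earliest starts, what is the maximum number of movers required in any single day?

6

Early-start schedule: Item 2@1, Item 3@1, Item 4@1, Item 5@4, Item 1@7.
Load per day: day 1: 6, day 2: 6, day 3: 6, day 4: 4, day 5: 1, day 6: 1, day 7: 5, day 8: 5, day 9: 0, day 10: 0, day 11: 0, day 12: 0.
Peak is 6.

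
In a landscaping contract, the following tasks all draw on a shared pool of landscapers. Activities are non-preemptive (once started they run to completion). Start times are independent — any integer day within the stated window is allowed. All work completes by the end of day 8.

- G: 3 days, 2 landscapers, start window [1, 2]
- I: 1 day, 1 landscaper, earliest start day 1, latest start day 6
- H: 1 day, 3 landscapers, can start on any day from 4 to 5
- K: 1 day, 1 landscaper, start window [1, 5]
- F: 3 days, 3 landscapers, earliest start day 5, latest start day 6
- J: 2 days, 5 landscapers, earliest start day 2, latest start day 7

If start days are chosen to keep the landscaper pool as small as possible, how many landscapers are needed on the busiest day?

Schedule G@1, I@1, H@4, K@1, F@5, J@2: d1:4  d2:7  d3:7  d4:3  d5:3  d6:3  d7:3  d8:0 — peak 7.

7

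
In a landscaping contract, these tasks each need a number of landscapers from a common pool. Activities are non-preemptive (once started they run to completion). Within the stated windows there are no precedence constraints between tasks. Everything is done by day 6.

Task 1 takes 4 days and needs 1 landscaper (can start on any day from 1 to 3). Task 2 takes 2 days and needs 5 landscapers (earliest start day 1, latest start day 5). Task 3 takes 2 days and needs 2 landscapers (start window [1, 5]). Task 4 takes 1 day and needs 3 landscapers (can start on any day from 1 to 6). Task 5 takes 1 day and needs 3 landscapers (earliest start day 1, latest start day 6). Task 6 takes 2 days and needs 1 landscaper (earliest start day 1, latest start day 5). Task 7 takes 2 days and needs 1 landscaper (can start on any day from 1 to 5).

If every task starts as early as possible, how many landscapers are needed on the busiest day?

16

Early-start schedule: Task 1@1, Task 2@1, Task 3@1, Task 4@1, Task 5@1, Task 6@1, Task 7@1.
Load per day: day 1: 16, day 2: 10, day 3: 1, day 4: 1, day 5: 0, day 6: 0.
Peak is 16.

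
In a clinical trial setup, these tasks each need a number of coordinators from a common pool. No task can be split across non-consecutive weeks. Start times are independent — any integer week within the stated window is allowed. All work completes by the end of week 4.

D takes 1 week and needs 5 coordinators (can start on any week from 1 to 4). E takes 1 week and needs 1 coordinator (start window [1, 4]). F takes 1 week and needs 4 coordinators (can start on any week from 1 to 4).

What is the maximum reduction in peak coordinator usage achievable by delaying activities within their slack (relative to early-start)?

5

Early-start peak: w1:10  w2:0  w3:0  w4:0 ⇒ 10.
Leveled (D@1, E@2, F@2): w1:5  w2:5  w3:0  w4:0 ⇒ 5.
Reduction 10 − 5 = 5.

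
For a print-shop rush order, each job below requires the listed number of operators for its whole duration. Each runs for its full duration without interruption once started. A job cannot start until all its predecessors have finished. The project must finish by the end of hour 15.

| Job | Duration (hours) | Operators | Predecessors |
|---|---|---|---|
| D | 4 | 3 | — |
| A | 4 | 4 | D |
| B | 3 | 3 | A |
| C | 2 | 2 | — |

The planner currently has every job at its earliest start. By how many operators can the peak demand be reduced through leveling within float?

Early-start peak: h1:5  h2:5  h3:3  h4:3  h5:4  h6:4  h7:4  h8:4  h9:3  h10:3  h11:3  h12:0  h13:0  h14:0  h15:0 ⇒ 5.
Leveled (D@1, A@5, B@9, C@12): h1:3  h2:3  h3:3  h4:3  h5:4  h6:4  h7:4  h8:4  h9:3  h10:3  h11:3  h12:2  h13:2  h14:0  h15:0 ⇒ 4.
Reduction 5 − 4 = 1.

1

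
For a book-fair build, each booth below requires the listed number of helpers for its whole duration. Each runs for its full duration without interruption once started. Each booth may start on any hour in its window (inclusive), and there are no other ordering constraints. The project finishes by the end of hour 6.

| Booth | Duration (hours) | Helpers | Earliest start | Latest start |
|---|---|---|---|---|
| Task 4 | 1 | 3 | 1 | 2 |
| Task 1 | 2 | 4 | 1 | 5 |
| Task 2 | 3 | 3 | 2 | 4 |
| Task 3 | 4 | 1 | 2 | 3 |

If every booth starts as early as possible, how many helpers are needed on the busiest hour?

Early-start schedule: Task 4@1, Task 1@1, Task 2@2, Task 3@2.
Load per hour: hour 1: 7, hour 2: 8, hour 3: 4, hour 4: 4, hour 5: 1, hour 6: 0.
Peak is 8.

8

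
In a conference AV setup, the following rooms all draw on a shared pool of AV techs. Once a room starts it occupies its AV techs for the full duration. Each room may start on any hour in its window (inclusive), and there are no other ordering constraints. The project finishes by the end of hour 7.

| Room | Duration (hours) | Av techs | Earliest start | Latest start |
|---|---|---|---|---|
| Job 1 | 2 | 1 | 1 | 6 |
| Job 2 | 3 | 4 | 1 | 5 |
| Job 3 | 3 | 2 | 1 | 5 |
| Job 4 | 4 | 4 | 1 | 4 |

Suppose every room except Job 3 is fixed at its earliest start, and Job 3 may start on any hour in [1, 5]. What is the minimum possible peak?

Job 3@1: h1:11  h2:11  h3:10  h4:4  h5:0  h6:0  h7:0 → peak 11
Job 3@2: h1:9  h2:11  h3:10  h4:6  h5:0  h6:0  h7:0 → peak 11
Job 3@3: h1:9  h2:9  h3:10  h4:6  h5:2  h6:0  h7:0 → peak 10
Job 3@4: h1:9  h2:9  h3:8  h4:6  h5:2  h6:2  h7:0 → peak 9
Job 3@5: h1:9  h2:9  h3:8  h4:4  h5:2  h6:2  h7:2 → peak 9
Best is Job 3@4, peak 9.

9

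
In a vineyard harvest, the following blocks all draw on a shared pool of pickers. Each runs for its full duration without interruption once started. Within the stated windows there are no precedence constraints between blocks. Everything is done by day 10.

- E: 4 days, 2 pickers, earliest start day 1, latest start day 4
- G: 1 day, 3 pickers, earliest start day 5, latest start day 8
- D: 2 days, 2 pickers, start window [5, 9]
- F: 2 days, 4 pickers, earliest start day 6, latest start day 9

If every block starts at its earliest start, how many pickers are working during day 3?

At early start, day 3 has: E.
Demand: 2 = 2.

2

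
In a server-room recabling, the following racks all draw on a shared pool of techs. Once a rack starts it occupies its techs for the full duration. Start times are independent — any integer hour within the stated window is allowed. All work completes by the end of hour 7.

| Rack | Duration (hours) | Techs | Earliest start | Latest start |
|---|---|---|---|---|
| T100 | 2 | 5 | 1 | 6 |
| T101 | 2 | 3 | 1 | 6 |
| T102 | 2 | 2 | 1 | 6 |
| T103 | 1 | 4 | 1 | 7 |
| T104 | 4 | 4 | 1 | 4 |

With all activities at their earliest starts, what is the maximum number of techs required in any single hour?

18

Early-start schedule: T100@1, T101@1, T102@1, T103@1, T104@1.
Load per hour: hour 1: 18, hour 2: 14, hour 3: 4, hour 4: 4, hour 5: 0, hour 6: 0, hour 7: 0.
Peak is 18.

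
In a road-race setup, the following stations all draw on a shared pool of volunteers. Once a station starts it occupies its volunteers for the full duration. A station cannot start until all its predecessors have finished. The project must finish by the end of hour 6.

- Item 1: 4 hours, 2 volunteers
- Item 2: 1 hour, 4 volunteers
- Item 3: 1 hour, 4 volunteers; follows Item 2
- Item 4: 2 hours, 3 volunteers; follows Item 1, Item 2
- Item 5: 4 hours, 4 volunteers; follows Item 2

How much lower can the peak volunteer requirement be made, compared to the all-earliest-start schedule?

Early-start peak: h1:6  h2:10  h3:6  h4:6  h5:7  h6:3 ⇒ 10.
Leveled (Item 1@1, Item 2@1, Item 3@2, Item 4@5, Item 5@3): h1:6  h2:6  h3:6  h4:6  h5:7  h6:7 ⇒ 7.
Reduction 10 − 7 = 3.

3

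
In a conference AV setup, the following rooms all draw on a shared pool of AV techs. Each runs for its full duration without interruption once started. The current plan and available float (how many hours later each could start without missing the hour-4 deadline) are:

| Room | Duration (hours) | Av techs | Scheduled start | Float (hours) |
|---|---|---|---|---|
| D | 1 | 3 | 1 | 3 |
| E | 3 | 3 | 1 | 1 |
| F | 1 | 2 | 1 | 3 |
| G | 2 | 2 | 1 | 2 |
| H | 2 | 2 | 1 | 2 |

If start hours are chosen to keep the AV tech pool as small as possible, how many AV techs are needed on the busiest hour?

Early-start (D@1, E@1, F@1, G@1, H@1) gives peak 12: h1:12  h2:7  h3:3  h4:0.
Shift F→2, G→2, H→3.
Schedule D@1, E@1, F@2, G@2, H@3: h1:6  h2:7  h3:7  h4:2 — peak 7.

7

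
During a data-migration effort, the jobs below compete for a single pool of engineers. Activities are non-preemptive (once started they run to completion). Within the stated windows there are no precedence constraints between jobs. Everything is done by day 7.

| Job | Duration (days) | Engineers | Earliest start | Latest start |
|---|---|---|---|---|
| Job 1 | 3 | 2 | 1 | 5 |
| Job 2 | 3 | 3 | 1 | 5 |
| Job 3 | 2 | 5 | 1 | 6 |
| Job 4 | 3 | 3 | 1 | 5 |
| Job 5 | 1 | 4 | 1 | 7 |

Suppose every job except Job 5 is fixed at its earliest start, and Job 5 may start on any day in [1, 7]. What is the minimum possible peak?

Job 5@1: d1:17  d2:13  d3:8  d4:0  d5:0  d6:0  d7:0 → peak 17
Job 5@2: d1:13  d2:17  d3:8  d4:0  d5:0  d6:0  d7:0 → peak 17
Job 5@3: d1:13  d2:13  d3:12  d4:0  d5:0  d6:0  d7:0 → peak 13
Job 5@4: d1:13  d2:13  d3:8  d4:4  d5:0  d6:0  d7:0 → peak 13
Job 5@5: d1:13  d2:13  d3:8  d4:0  d5:4  d6:0  d7:0 → peak 13
Job 5@6: d1:13  d2:13  d3:8  d4:0  d5:0  d6:4  d7:0 → peak 13
Job 5@7: d1:13  d2:13  d3:8  d4:0  d5:0  d6:0  d7:4 → peak 13
Best is Job 5@3, peak 13.

13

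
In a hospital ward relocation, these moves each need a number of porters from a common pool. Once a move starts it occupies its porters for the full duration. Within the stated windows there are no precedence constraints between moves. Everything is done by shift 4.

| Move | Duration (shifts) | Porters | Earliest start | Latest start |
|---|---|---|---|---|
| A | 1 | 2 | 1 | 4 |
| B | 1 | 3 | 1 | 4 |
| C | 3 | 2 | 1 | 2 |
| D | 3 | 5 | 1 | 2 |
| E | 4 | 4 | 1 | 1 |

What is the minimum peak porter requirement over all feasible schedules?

11

Early-start (A@1, B@1, C@1, D@1, E@1) gives peak 16: s1:16  s2:11  s3:11  s4:4.
Shift D→2.
Schedule A@1, B@1, C@1, D@2, E@1: s1:11  s2:11  s3:11  s4:9 — peak 11.
Total porter-shifts = 42 over 4 shifts ⇒ peak ≥ ⌈42/4⌉ = 11, so 11 is optimal.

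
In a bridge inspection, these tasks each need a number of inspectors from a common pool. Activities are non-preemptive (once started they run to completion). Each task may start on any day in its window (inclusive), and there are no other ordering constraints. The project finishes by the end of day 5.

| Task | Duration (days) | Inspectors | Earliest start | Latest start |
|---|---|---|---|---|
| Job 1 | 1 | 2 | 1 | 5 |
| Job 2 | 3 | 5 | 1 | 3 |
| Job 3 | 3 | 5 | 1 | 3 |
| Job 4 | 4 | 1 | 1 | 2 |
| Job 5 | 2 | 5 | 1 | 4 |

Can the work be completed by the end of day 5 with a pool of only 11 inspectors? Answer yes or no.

Schedule Job 1@1, Job 2@1, Job 3@2, Job 4@1, Job 5@4: d1:8  d2:11  d3:11  d4:11  d5:5 — peak 11 ≤ 11.

yes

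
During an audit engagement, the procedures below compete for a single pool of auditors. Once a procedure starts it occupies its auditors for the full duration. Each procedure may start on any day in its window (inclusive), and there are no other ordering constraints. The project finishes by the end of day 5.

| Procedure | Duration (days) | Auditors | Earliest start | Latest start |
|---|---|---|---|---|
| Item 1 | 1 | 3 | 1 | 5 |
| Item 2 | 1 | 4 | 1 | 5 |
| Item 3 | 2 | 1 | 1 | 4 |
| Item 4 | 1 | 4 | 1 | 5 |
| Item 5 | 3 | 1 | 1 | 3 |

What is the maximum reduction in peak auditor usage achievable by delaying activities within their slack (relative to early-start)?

9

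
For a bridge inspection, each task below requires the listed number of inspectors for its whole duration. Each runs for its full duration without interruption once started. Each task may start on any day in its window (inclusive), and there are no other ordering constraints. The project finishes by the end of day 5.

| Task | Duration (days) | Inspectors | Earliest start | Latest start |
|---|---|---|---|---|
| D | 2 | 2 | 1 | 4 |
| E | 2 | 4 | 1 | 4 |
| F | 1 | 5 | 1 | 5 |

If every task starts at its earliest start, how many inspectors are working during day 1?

11

At early start, day 1 has: D, E, F.
Demand: 2 + 4 + 5 = 11.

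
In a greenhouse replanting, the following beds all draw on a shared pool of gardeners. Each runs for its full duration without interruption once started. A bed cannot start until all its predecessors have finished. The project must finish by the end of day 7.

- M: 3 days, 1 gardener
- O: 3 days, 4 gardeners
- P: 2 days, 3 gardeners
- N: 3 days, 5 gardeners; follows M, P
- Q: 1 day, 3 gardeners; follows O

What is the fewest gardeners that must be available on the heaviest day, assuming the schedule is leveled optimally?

8

Schedule M@1, O@1, P@1, N@4, Q@4: d1:8  d2:8  d3:5  d4:8  d5:5  d6:5  d7:0 — peak 8.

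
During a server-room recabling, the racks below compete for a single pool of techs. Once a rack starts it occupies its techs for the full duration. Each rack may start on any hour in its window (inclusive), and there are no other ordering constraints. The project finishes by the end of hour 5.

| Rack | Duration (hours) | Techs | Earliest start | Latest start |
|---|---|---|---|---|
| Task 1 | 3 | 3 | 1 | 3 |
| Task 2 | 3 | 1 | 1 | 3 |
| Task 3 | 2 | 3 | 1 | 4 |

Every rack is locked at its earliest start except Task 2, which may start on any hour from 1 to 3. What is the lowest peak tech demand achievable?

6

Task 2@1: h1:7  h2:7  h3:4  h4:0  h5:0 → peak 7
Task 2@2: h1:6  h2:7  h3:4  h4:1  h5:0 → peak 7
Task 2@3: h1:6  h2:6  h3:4  h4:1  h5:1 → peak 6
Best is Task 2@3, peak 6.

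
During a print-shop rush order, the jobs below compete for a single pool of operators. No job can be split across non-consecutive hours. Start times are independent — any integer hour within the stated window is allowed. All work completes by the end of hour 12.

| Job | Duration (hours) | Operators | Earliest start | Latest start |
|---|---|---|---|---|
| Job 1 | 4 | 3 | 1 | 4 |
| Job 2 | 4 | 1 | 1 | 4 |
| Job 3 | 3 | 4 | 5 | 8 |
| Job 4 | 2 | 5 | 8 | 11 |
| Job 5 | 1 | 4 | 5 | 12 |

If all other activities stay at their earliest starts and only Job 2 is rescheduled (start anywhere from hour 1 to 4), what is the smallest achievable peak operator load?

Job 2@1: h1:4  h2:4  h3:4  h4:4  h5:8  h6:4  h7:4  h8:5  h9:5  h10:0  h11:0  h12:0 → peak 8
Job 2@2: h1:3  h2:4  h3:4  h4:4  h5:9  h6:4  h7:4  h8:5  h9:5  h10:0  h11:0  h12:0 → peak 9
Job 2@3: h1:3  h2:3  h3:4  h4:4  h5:9  h6:5  h7:4  h8:5  h9:5  h10:0  h11:0  h12:0 → peak 9
Job 2@4: h1:3  h2:3  h3:3  h4:4  h5:9  h6:5  h7:5  h8:5  h9:5  h10:0  h11:0  h12:0 → peak 9
Best is Job 2@1, peak 8.

8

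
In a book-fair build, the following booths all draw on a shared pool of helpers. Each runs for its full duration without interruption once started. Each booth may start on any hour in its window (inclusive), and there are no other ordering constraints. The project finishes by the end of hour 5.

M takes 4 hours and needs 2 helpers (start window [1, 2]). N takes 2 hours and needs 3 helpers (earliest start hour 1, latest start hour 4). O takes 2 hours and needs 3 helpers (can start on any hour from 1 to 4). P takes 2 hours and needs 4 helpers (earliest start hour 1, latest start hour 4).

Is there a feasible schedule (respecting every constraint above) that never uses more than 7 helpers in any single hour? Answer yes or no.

The minimum achievable peak is 8; 7 < 8, so no feasible schedule stays within the cap.

no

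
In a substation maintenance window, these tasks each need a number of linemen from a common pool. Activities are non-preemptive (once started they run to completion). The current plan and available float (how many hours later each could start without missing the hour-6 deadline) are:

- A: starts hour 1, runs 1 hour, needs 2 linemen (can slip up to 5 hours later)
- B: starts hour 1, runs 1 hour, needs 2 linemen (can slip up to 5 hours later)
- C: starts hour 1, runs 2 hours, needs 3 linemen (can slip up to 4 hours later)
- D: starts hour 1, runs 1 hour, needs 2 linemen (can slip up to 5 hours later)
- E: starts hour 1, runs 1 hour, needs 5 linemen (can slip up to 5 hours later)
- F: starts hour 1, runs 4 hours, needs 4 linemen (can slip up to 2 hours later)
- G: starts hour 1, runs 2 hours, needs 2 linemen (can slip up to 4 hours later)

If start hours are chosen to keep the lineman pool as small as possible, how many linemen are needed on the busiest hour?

Early-start (A@1, B@1, C@1, D@1, E@1, F@1, G@1) gives peak 20: h1:20  h2:9  h3:4  h4:4  h5:0  h6:0.
Shift D→3, E→6, F→2, G→4.
Schedule A@1, B@1, C@1, D@3, E@6, F@2, G@4: h1:7  h2:7  h3:6  h4:6  h5:6  h6:5 — peak 7.
Total lineman-hours = 37 over 6 hours ⇒ peak ≥ ⌈37/6⌉ = 7, so 7 is optimal.

7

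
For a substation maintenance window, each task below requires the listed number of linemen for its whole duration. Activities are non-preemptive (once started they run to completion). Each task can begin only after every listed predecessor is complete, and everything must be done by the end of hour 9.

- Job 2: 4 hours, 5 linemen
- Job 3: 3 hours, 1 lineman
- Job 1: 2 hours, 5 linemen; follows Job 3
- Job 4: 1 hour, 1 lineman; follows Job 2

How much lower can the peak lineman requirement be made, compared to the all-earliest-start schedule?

5

Early-start peak: h1:6  h2:6  h3:6  h4:10  h5:6  h6:0  h7:0  h8:0  h9:0 ⇒ 10.
Leveled (Job 2@1, Job 3@5, Job 1@8, Job 4@5): h1:5  h2:5  h3:5  h4:5  h5:2  h6:1  h7:1  h8:5  h9:5 ⇒ 5.
Reduction 10 − 5 = 5.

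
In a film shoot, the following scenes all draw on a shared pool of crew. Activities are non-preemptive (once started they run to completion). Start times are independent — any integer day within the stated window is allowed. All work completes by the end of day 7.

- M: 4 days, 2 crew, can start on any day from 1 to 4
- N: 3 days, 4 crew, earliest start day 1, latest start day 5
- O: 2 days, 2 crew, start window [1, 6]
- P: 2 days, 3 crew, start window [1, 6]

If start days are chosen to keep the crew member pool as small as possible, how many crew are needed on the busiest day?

5

Early-start (M@1, N@1, O@1, P@1) gives peak 11: d1:11  d2:11  d3:6  d4:2  d5:0  d6:0  d7:0.
Shift N→5, P→3.
Schedule M@1, N@5, O@1, P@3: d1:4  d2:4  d3:5  d4:5  d5:4  d6:4  d7:4 — peak 5.
Total crew member-days = 30 over 7 days ⇒ peak ≥ ⌈30/7⌉ = 5, so 5 is optimal.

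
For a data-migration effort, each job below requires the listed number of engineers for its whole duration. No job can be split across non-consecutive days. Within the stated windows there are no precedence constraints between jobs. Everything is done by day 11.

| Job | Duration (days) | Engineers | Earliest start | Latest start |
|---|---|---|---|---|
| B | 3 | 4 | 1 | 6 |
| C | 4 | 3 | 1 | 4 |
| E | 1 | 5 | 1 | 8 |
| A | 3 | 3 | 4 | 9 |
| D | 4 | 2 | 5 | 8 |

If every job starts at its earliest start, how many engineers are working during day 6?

5

At early start, day 6 has: A, D.
Demand: 3 + 2 = 5.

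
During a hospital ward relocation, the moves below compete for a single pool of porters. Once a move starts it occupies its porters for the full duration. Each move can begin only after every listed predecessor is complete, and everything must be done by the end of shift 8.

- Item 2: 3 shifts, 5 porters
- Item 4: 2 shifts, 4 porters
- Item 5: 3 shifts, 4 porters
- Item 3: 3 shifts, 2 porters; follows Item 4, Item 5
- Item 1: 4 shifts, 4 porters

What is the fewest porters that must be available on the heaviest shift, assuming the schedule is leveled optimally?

8

Early-start (Item 2@1, Item 4@1, Item 5@1, Item 3@4, Item 1@1) gives peak 17: s1:17  s2:17  s3:13  s4:6  s5:2  s6:2  s7:0  s8:0.
Shift Item 2→6, Item 5→3, Item 3→6.
Schedule Item 2@6, Item 4@1, Item 5@3, Item 3@6, Item 1@1: s1:8  s2:8  s3:8  s4:8  s5:4  s6:7  s7:7  s8:7 — peak 8.
Total porter-shifts = 57 over 8 shifts ⇒ peak ≥ ⌈57/8⌉ = 8, so 8 is optimal.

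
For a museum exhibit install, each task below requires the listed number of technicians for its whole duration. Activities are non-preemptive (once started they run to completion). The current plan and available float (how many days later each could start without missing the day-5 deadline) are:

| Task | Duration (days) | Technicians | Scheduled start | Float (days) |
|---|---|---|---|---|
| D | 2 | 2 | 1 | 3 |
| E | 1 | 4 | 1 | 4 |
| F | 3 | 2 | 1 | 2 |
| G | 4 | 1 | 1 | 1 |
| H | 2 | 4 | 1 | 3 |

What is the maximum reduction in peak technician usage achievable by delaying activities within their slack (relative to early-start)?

Early-start peak: d1:13  d2:9  d3:3  d4:1  d5:0 ⇒ 13.
Leveled (D@2, E@1, F@1, G@2, H@4): d1:6  d2:5  d3:5  d4:5  d5:5 ⇒ 6.
Reduction 13 − 6 = 7.

7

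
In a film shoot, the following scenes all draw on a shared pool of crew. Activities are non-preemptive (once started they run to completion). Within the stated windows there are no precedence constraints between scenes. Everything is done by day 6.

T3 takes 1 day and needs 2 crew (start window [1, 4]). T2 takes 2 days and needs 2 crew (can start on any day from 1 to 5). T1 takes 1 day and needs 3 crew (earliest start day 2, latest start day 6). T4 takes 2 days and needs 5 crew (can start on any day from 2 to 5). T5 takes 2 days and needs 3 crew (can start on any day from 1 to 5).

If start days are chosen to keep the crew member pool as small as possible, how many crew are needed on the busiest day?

Early-start (T3@1, T2@1, T1@2, T4@2, T5@1) gives peak 13: d1:7  d2:13  d3:5  d4:0  d5:0  d6:0.
Shift T4→3, T5→5.
Schedule T3@1, T2@1, T1@2, T4@3, T5@5: d1:4  d2:5  d3:5  d4:5  d5:3  d6:3 — peak 5.
Total crew member-days = 25 over 6 days ⇒ peak ≥ ⌈25/6⌉ = 5, so 5 is optimal.

5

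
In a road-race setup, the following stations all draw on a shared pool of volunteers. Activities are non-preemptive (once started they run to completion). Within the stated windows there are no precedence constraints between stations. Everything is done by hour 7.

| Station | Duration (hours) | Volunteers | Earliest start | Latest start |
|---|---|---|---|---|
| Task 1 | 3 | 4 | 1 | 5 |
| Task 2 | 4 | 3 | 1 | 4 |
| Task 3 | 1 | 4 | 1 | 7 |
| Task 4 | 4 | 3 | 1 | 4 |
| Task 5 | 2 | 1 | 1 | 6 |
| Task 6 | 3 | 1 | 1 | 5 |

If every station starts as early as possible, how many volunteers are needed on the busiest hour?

Early-start schedule: Task 1@1, Task 2@1, Task 3@1, Task 4@1, Task 5@1, Task 6@1.
Load per hour: hour 1: 16, hour 2: 12, hour 3: 11, hour 4: 6, hour 5: 0, hour 6: 0, hour 7: 0.
Peak is 16.

16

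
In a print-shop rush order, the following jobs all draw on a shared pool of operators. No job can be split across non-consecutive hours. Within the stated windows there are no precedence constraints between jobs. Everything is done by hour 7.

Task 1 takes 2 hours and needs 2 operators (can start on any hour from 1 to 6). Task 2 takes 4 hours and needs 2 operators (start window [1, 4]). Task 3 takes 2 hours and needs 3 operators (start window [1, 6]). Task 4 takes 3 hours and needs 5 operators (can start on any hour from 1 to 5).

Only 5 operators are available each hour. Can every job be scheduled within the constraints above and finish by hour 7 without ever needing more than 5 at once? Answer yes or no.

Schedule Task 1@1, Task 2@1, Task 3@3, Task 4@5: h1:4  h2:4  h3:5  h4:5  h5:5  h6:5  h7:5 — peak 5 ≤ 5.

yes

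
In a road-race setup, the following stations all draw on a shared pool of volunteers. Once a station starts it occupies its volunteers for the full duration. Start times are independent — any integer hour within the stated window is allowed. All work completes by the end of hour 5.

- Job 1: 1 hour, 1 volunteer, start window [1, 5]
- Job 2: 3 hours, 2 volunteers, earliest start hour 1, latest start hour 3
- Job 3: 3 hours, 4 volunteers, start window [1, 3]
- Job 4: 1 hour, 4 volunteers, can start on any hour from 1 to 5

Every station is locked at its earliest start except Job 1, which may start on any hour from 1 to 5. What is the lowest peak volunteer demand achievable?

10

Job 1@1: h1:11  h2:6  h3:6  h4:0  h5:0 → peak 11
Job 1@2: h1:10  h2:7  h3:6  h4:0  h5:0 → peak 10
Job 1@3: h1:10  h2:6  h3:7  h4:0  h5:0 → peak 10
Job 1@4: h1:10  h2:6  h3:6  h4:1  h5:0 → peak 10
Job 1@5: h1:10  h2:6  h3:6  h4:0  h5:1 → peak 10
Best is Job 1@2, peak 10.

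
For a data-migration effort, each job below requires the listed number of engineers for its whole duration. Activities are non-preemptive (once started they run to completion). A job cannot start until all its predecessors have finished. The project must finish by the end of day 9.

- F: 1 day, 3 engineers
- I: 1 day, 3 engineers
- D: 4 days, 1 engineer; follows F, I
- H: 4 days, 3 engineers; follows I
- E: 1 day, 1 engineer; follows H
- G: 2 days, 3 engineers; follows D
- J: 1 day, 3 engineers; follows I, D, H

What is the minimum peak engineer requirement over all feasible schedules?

4

Early-start (F@1, I@1, D@2, H@2, E@6, G@6, J@6) gives peak 7: d1:6  d2:4  d3:4  d4:4  d5:4  d6:7  d7:3  d8:0  d9:0.
Shift I→2, D→3, H→3, E→7, G→7, J→9.
Schedule F@1, I@2, D@3, H@3, E@7, G@7, J@9: d1:3  d2:3  d3:4  d4:4  d5:4  d6:4  d7:4  d8:3  d9:3 — peak 4.
Total engineer-days = 32 over 9 days ⇒ peak ≥ ⌈32/9⌉ = 4, so 4 is optimal.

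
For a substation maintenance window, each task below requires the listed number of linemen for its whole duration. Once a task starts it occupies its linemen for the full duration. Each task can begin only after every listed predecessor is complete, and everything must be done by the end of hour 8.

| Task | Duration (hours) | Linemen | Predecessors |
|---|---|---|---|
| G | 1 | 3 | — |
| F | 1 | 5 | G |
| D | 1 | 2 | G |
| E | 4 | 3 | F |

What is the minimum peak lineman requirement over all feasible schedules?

5

Early-start (G@1, F@2, D@2, E@3) gives peak 7: h1:3  h2:7  h3:3  h4:3  h5:3  h6:3  h7:0  h8:0.
Shift D→3.
Schedule G@1, F@2, D@3, E@3: h1:3  h2:5  h3:5  h4:3  h5:3  h6:3  h7:0  h8:0 — peak 5.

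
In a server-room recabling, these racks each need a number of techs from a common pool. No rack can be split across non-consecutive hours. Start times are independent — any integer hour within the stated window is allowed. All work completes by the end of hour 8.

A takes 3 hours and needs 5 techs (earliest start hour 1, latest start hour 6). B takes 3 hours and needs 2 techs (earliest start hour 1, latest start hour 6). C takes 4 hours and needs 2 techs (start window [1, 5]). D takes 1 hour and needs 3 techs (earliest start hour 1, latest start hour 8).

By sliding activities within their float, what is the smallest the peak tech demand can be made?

Early-start (A@1, B@1, C@1, D@1) gives peak 12: h1:12  h2:9  h3:9  h4:2  h5:0  h6:0  h7:0  h8:0.
Shift B→4, C→4, D→7.
Schedule A@1, B@4, C@4, D@7: h1:5  h2:5  h3:5  h4:4  h5:4  h6:4  h7:5  h8:0 — peak 5.

5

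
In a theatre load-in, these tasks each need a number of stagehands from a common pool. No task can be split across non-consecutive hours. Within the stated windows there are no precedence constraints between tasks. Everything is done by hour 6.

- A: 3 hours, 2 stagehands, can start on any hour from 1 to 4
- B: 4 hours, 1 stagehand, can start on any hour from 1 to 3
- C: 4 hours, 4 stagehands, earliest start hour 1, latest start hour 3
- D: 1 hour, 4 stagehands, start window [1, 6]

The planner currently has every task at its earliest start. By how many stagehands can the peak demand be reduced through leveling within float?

Early-start peak: h1:11  h2:7  h3:7  h4:5  h5:0  h6:0 ⇒ 11.
Leveled (A@1, B@1, C@1, D@5): h1:7  h2:7  h3:7  h4:5  h5:4  h6:0 ⇒ 7.
Reduction 11 − 7 = 4.

4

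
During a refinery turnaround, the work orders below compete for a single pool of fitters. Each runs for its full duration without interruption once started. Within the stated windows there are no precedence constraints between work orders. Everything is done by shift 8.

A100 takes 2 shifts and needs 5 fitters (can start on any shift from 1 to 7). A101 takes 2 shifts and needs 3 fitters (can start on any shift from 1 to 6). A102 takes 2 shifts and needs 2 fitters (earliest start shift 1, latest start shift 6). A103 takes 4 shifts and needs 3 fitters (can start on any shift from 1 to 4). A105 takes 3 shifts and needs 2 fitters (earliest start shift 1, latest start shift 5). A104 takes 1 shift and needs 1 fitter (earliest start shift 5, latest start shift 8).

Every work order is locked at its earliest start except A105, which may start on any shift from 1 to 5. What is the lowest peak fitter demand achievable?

A105@1: s1:15  s2:15  s3:5  s4:3  s5:1  s6:0  s7:0  s8:0 → peak 15
A105@2: s1:13  s2:15  s3:5  s4:5  s5:1  s6:0  s7:0  s8:0 → peak 15
A105@3: s1:13  s2:13  s3:5  s4:5  s5:3  s6:0  s7:0  s8:0 → peak 13
A105@4: s1:13  s2:13  s3:3  s4:5  s5:3  s6:2  s7:0  s8:0 → peak 13
A105@5: s1:13  s2:13  s3:3  s4:3  s5:3  s6:2  s7:2  s8:0 → peak 13
Best is A105@3, peak 13.

13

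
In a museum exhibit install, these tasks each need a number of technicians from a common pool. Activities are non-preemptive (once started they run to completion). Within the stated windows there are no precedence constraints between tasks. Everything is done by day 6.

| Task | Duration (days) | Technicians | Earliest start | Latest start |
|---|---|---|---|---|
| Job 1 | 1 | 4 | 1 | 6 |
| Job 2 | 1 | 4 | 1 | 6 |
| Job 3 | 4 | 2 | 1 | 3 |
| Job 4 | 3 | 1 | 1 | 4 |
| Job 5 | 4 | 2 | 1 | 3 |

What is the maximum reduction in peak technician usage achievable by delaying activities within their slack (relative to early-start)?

8

Early-start peak: d1:13  d2:5  d3:5  d4:4  d5:0  d6:0 ⇒ 13.
Leveled (Job 1@1, Job 2@2, Job 3@3, Job 4@1, Job 5@3): d1:5  d2:5  d3:5  d4:4  d5:4  d6:4 ⇒ 5.
Reduction 13 − 5 = 8.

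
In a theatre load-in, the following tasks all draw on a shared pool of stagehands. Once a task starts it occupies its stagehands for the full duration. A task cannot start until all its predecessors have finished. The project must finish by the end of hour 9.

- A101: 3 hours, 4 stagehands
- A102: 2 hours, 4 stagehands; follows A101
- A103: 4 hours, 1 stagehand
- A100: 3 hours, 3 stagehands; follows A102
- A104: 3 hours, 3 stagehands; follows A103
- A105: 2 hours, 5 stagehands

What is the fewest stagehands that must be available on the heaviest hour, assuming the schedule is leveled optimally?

8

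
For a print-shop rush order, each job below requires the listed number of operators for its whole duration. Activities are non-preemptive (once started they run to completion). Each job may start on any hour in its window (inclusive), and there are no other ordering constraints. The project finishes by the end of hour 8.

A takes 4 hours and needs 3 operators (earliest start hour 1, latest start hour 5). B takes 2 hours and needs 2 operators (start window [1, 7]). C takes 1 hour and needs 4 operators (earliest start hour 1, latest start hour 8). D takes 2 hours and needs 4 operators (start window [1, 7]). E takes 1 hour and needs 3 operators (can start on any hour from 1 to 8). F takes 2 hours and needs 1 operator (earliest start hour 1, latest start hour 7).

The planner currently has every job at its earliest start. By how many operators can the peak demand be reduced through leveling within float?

Early-start peak: h1:17  h2:10  h3:3  h4:3  h5:0  h6:0  h7:0  h8:0 ⇒ 17.
Leveled (A@1, B@1, C@5, D@6, E@8, F@3): h1:5  h2:5  h3:4  h4:4  h5:4  h6:4  h7:4  h8:3 ⇒ 5.
Reduction 17 − 5 = 12.

12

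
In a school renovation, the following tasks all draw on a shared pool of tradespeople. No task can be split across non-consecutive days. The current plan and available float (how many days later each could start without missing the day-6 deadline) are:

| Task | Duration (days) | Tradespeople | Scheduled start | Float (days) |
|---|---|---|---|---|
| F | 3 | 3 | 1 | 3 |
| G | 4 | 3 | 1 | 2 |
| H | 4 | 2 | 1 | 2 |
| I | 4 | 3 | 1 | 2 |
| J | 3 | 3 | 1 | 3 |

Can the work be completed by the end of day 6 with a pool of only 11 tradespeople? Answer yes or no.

yes

Schedule F@1, G@1, H@1, I@1, J@4: d1:11  d2:11  d3:11  d4:11  d5:3  d6:3 — peak 11 ≤ 11.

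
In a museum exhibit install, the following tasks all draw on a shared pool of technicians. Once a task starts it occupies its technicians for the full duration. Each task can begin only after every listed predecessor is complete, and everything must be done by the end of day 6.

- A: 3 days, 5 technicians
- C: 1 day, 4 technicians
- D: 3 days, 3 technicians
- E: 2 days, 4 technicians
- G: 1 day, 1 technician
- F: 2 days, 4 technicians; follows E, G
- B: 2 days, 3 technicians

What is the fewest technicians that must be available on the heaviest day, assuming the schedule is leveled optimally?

Early-start (A@1, C@1, D@1, E@1, G@1, F@3, B@1) gives peak 20: d1:20  d2:15  d3:12  d4:4  d5:0  d6:0.
Shift D→4, E→2, F→4, B→4.
Schedule A@1, C@1, D@4, E@2, G@1, F@4, B@4: d1:10  d2:9  d3:9  d4:10  d5:10  d6:3 — peak 10.

10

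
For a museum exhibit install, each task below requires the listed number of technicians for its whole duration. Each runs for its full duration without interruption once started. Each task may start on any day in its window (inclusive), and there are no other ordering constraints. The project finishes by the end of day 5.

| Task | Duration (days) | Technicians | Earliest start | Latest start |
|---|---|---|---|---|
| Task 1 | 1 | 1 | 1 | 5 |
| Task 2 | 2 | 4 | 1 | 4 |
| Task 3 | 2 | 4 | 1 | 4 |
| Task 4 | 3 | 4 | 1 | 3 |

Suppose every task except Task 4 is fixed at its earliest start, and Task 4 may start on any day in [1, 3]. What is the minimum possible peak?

9

Task 4@1: d1:13  d2:12  d3:4  d4:0  d5:0 → peak 13
Task 4@2: d1:9  d2:12  d3:4  d4:4  d5:0 → peak 12
Task 4@3: d1:9  d2:8  d3:4  d4:4  d5:4 → peak 9
Best is Task 4@3, peak 9.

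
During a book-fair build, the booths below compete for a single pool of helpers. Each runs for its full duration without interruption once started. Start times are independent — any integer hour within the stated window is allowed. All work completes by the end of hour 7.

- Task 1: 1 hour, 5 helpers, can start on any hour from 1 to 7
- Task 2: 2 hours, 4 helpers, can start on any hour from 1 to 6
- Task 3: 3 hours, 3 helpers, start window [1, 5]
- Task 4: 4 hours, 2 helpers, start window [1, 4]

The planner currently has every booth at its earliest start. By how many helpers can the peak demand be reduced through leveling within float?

Early-start peak: h1:14  h2:9  h3:5  h4:2  h5:0  h6:0  h7:0 ⇒ 14.
Leveled (Task 1@1, Task 2@2, Task 3@4, Task 4@4): h1:5  h2:4  h3:4  h4:5  h5:5  h6:5  h7:2 ⇒ 5.
Reduction 14 − 5 = 9.

9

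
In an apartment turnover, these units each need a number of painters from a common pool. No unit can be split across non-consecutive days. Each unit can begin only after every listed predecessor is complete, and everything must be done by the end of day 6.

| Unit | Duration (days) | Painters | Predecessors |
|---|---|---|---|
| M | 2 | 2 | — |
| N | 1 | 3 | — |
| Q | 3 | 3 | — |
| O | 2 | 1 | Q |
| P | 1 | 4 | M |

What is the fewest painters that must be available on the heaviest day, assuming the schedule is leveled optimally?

Early-start (M@1, N@1, Q@1, O@4, P@3) gives peak 8: d1:8  d2:5  d3:7  d4:1  d5:1  d6:0.
Shift Q→2, O→5, P→5.
Schedule M@1, N@1, Q@2, O@5, P@5: d1:5  d2:5  d3:3  d4:3  d5:5  d6:1 — peak 5.

5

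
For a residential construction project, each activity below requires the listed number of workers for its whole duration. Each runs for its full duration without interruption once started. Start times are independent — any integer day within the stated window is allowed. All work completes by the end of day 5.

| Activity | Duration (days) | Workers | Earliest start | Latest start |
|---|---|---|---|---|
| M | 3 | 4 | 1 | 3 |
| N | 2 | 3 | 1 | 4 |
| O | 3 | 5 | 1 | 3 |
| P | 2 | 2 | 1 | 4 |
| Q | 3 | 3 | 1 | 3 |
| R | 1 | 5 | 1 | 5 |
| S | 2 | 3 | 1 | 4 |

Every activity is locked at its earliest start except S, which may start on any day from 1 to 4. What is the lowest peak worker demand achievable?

22

S@1: d1:25  d2:20  d3:12  d4:0  d5:0 → peak 25
S@2: d1:22  d2:20  d3:15  d4:0  d5:0 → peak 22
S@3: d1:22  d2:17  d3:15  d4:3  d5:0 → peak 22
S@4: d1:22  d2:17  d3:12  d4:3  d5:3 → peak 22
Best is S@2, peak 22.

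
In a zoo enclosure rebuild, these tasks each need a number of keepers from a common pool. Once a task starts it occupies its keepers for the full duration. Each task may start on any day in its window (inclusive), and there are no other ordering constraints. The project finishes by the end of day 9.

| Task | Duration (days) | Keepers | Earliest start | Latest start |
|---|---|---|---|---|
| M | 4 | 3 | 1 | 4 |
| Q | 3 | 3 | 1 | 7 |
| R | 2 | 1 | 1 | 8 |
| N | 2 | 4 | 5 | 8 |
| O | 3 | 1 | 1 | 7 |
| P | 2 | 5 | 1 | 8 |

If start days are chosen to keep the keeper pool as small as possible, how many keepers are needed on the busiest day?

6

Early-start (M@1, Q@1, R@1, N@5, O@1, P@1) gives peak 13: d1:13  d2:13  d3:7  d4:3  d5:4  d6:4  d7:0  d8:0  d9:0.
Shift R→4, O→4, P→7.
Schedule M@1, Q@1, R@4, N@5, O@4, P@7: d1:6  d2:6  d3:6  d4:5  d5:6  d6:5  d7:5  d8:5  d9:0 — peak 6.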